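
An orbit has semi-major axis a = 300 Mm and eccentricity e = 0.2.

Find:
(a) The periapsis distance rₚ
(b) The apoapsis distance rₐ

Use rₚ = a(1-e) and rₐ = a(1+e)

Convert to SI: a = 300 Mm = 3e+08 m.
(a) rₚ = a(1 − e) = 3e+08 · (1 − 0.2) = 3e+08 · 0.8 ≈ 2.4e+08 m = 240 Mm.
(b) rₐ = a(1 + e) = 3e+08 · (1 + 0.2) = 3e+08 · 1.2 ≈ 3.6e+08 m = 360 Mm.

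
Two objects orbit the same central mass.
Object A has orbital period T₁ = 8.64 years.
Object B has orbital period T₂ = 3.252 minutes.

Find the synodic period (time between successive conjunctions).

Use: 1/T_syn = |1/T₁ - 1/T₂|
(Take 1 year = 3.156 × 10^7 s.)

Convert to SI: T₁ = 8.64 years = 2.72678e+08 s; T₂ = 3.252 minutes = 195.12 s.
T_syn = |T₁ · T₂ / (T₁ − T₂)|.
T_syn = |2.72678e+08 · 195.12 / (2.72678e+08 − 195.12)| s ≈ 195.1 s = 3.252 minutes.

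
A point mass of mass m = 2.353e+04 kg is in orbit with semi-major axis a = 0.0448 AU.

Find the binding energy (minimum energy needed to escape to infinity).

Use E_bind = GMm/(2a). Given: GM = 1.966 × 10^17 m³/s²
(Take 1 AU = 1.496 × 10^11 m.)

Convert to SI: a = 0.0448 AU = 6.70208e+09 m.
Total orbital energy is E = −GMm/(2a); binding energy is E_bind = −E = GMm/(2a).
E_bind = 1.966e+17 · 2.353e+04 / (2 · 6.70208e+09) J ≈ 3.451e+11 J = 345.1 GJ.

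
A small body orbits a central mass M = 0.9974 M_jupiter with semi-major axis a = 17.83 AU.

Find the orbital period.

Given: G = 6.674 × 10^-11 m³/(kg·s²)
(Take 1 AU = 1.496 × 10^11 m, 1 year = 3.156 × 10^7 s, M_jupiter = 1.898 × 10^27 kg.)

Convert to SI: a = 17.83 AU = 2.66737e+12 m; M = 0.9974 M_jupiter = 1.89307e+27 kg.
GM = G · M = 6.674e-11 · 1.89307e+27 = 1.26343e+17 m³/s².
Kepler's third law: T = 2π √(a³ / GM).
Substituting a = 2.66737e+12 m and GM = 1.26343e+17 m³/s²:
T = 2π √((2.66737e+12)³ / 1.26343e+17) s
T ≈ 7.701e+10 s = 2440 years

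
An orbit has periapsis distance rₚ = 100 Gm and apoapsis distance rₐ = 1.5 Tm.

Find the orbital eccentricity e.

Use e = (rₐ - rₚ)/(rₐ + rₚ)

Convert to SI: rₚ = 100 Gm = 1e+11 m; rₐ = 1.5 Tm = 1.5e+12 m.
e = (rₐ − rₚ) / (rₐ + rₚ).
e = (1.5e+12 − 1e+11) / (1.5e+12 + 1e+11) = 1.4e+12 / 1.6e+12 ≈ 0.875.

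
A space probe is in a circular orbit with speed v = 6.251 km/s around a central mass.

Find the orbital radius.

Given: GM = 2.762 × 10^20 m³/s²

Convert to SI: v = 6.251 km/s = 6251 m/s.
For a circular orbit, v² = GM / r, so r = GM / v².
r = 2.762e+20 / (6251)² m ≈ 7.068e+12 m = 7.068 Tm.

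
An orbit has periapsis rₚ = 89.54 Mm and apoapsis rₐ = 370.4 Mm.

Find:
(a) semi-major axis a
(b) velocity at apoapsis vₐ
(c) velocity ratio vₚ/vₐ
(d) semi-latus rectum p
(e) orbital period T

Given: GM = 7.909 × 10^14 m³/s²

Convert to SI: rₚ = 89.54 Mm = 8.954e+07 m; rₐ = 370.4 Mm = 3.704e+08 m.
(a) a = (rₚ + rₐ)/2 = (8.954e+07 + 3.704e+08)/2 ≈ 2.3e+08 m
(b) With a = (rₚ + rₐ)/2 = 2.2997e+08 m, vₐ = √(GM (2/rₐ − 1/a)) = √(7.909e+14 · (2/3.704e+08 − 1/2.2997e+08)) m/s ≈ 911.8 m/s
(c) Conservation of angular momentum (rₚvₚ = rₐvₐ) gives vₚ/vₐ = rₐ/rₚ = 3.704e+08/8.954e+07 ≈ 4.137
(d) From a = (rₚ + rₐ)/2 = 2.2997e+08 m and e = (rₐ − rₚ)/(rₐ + rₚ) = 0.610645, p = a(1 − e²) = 2.2997e+08 · (1 − (0.610645)²) ≈ 1.442e+08 m
(e) With a = (rₚ + rₐ)/2 = 2.2997e+08 m, T = 2π √(a³/GM) = 2π √((2.2997e+08)³/7.909e+14) s ≈ 7.792e+05 s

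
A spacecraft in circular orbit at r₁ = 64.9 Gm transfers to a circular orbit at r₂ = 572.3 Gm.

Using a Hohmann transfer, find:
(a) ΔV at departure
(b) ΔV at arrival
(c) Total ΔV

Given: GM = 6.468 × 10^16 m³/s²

Convert to SI: r₁ = 64.9 Gm = 6.49e+10 m; r₂ = 572.3 Gm = 5.723e+11 m.
Transfer semi-major axis: a_t = (r₁ + r₂)/2 = (6.49e+10 + 5.723e+11)/2 = 3.186e+11 m.
Circular speeds: v₁ = √(GM/r₁) = 998.304 m/s, v₂ = √(GM/r₂) = 336.181 m/s.
Transfer speeds (vis-viva v² = GM(2/r − 1/a_t)): v₁ᵗ = 1337.99 m/s, v₂ᵗ = 151.73 m/s.
(a) ΔV₁ = |v₁ᵗ − v₁| ≈ 339.7 m/s = 339.7 m/s.
(b) ΔV₂ = |v₂ − v₂ᵗ| ≈ 184.5 m/s = 184.5 m/s.
(c) ΔV_total = ΔV₁ + ΔV₂ ≈ 524.1 m/s = 524.1 m/s.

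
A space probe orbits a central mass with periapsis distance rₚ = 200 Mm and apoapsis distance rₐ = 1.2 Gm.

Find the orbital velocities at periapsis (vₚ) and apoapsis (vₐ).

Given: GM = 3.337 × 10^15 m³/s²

Convert to SI: rₚ = 200 Mm = 2e+08 m; rₐ = 1.2 Gm = 1.2e+09 m.
Use the vis-viva equation v² = GM(2/r − 1/a) with a = (rₚ + rₐ)/2 = (2e+08 + 1.2e+09)/2 = 7e+08 m.
vₚ = √(GM · (2/rₚ − 1/a)) = √(3.337e+15 · (2/2e+08 − 1/7e+08)) m/s ≈ 5348 m/s = 5.348 km/s.
vₐ = √(GM · (2/rₐ − 1/a)) = √(3.337e+15 · (2/1.2e+09 − 1/7e+08)) m/s ≈ 891.4 m/s = 891.4 m/s.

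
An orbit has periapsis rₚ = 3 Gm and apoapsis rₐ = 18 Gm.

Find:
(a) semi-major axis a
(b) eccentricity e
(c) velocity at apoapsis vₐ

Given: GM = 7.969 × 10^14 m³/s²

Convert to SI: rₚ = 3 Gm = 3e+09 m; rₐ = 18 Gm = 1.8e+10 m.
(a) a = (rₚ + rₐ)/2 = (3e+09 + 1.8e+10)/2 ≈ 1.05e+10 m
(b) e = (rₐ − rₚ)/(rₐ + rₚ) = (1.8e+10 − 3e+09)/(1.8e+10 + 3e+09) ≈ 0.7143
(c) With a = (rₚ + rₐ)/2 = 1.05e+10 m, vₐ = √(GM (2/rₐ − 1/a)) = √(7.969e+14 · (2/1.8e+10 − 1/1.05e+10)) m/s ≈ 112.5 m/s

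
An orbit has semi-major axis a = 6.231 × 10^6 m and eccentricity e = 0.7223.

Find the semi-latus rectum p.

p = a (1 − e²).
p = 6.231e+06 · (1 − (0.7223)²) = 6.231e+06 · 0.478283 ≈ 2.98e+06 m = 2.98 × 10^6 m.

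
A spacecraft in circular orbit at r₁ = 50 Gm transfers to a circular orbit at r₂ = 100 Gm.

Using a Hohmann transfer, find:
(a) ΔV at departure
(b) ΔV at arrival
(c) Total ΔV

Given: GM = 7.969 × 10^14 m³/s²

Convert to SI: r₁ = 50 Gm = 5e+10 m; r₂ = 100 Gm = 1e+11 m.
Transfer semi-major axis: a_t = (r₁ + r₂)/2 = (5e+10 + 1e+11)/2 = 7.5e+10 m.
Circular speeds: v₁ = √(GM/r₁) = 126.246 m/s, v₂ = √(GM/r₂) = 89.2693 m/s.
Transfer speeds (vis-viva v² = GM(2/r − 1/a_t)): v₁ᵗ = 145.776 m/s, v₂ᵗ = 72.888 m/s.
(a) ΔV₁ = |v₁ᵗ − v₁| ≈ 19.53 m/s = 19.53 m/s.
(b) ΔV₂ = |v₂ − v₂ᵗ| ≈ 16.38 m/s = 16.38 m/s.
(c) ΔV_total = ΔV₁ + ΔV₂ ≈ 35.91 m/s = 35.91 m/s.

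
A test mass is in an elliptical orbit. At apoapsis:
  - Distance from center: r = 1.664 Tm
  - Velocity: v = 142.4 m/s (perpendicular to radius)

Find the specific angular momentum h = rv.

Convert to SI: r = 1.664 Tm = 1.664e+12 m.
With v perpendicular to r, h = r · v.
h = 1.664e+12 · 142.4 m²/s ≈ 2.37e+14 m²/s.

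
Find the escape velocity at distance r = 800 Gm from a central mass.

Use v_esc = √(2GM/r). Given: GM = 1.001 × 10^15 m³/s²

Convert to SI: r = 800 Gm = 8e+11 m.
Escape velocity comes from setting total energy to zero: ½v² − GM/r = 0 ⇒ v_esc = √(2GM / r).
v_esc = √(2 · 1.001e+15 / 8e+11) m/s ≈ 50.02 m/s = 50.02 m/s.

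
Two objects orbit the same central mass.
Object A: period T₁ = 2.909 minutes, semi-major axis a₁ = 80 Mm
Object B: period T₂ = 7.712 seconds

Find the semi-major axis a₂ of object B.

Convert to SI: T₁ = 2.909 minutes = 174.54 s; a₁ = 80 Mm = 8e+07 m.
Kepler's third law: (T₁/T₂)² = (a₁/a₂)³ ⇒ a₂ = a₁ · (T₂/T₁)^(2/3).
T₂/T₁ = 7.712 / 174.54 = 0.0441847.
a₂ = 8e+07 · (0.0441847)^(2/3) m ≈ 9.999e+06 m = 9.999 Mm.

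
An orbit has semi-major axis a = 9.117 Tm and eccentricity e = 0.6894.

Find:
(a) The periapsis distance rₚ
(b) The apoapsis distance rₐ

Convert to SI: a = 9.117 Tm = 9.117e+12 m.
(a) rₚ = a(1 − e) = 9.117e+12 · (1 − 0.6894) = 9.117e+12 · 0.3106 ≈ 2.832e+12 m = 2.832 Tm.
(b) rₐ = a(1 + e) = 9.117e+12 · (1 + 0.6894) = 9.117e+12 · 1.6894 ≈ 1.54e+13 m = 15.4 Tm.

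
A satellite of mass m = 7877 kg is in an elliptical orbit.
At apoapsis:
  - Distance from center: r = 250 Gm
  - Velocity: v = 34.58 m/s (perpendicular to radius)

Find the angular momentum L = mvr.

Convert to SI: r = 250 Gm = 2.5e+11 m.
Since v is perpendicular to r, L = m · v · r.
L = 7877 · 34.58 · 2.5e+11 kg·m²/s ≈ 6.81e+16 kg·m²/s.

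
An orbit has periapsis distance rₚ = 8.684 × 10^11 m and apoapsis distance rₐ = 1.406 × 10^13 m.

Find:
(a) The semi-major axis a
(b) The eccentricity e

(a) a = (rₚ + rₐ) / 2 = (8.684e+11 + 1.406e+13) / 2 ≈ 7.464e+12 m = 7.464 × 10^12 m.
(b) e = (rₐ − rₚ) / (rₐ + rₚ) = (1.406e+13 − 8.684e+11) / (1.406e+13 + 8.684e+11) ≈ 0.8837.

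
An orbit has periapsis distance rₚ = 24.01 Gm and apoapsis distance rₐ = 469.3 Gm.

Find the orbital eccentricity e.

Convert to SI: rₚ = 24.01 Gm = 2.401e+10 m; rₐ = 469.3 Gm = 4.693e+11 m.
e = (rₐ − rₚ) / (rₐ + rₚ).
e = (4.693e+11 − 2.401e+10) / (4.693e+11 + 2.401e+10) = 4.4529e+11 / 4.9331e+11 ≈ 0.9027.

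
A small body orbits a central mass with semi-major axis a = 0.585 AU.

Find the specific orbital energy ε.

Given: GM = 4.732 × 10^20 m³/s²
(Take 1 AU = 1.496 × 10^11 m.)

Convert to SI: a = 0.585 AU = 8.7516e+10 m.
ε = −GM / (2a).
ε = −4.732e+20 / (2 · 8.7516e+10) J/kg ≈ -2.704e+09 J/kg = -2.704 GJ/kg.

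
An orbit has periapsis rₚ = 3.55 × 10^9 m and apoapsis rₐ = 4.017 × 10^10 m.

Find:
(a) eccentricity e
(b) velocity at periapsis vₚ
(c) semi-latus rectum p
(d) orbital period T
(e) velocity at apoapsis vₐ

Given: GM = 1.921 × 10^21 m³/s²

(a) e = (rₐ − rₚ)/(rₐ + rₚ) = (4.017e+10 − 3.55e+09)/(4.017e+10 + 3.55e+09) ≈ 0.8376
(b) With a = (rₚ + rₐ)/2 = 2.186e+10 m, vₚ = √(GM (2/rₚ − 1/a)) = √(1.921e+21 · (2/3.55e+09 − 1/2.186e+10)) m/s ≈ 9.972e+05 m/s
(c) From a = (rₚ + rₐ)/2 = 2.186e+10 m and e = (rₐ − rₚ)/(rₐ + rₚ) = 0.837603, p = a(1 − e²) = 2.186e+10 · (1 − (0.837603)²) ≈ 6.523e+09 m
(d) With a = (rₚ + rₐ)/2 = 2.186e+10 m, T = 2π √(a³/GM) = 2π √((2.186e+10)³/1.921e+21) s ≈ 4.633e+05 s
(e) With a = (rₚ + rₐ)/2 = 2.186e+10 m, vₐ = √(GM (2/rₐ − 1/a)) = √(1.921e+21 · (2/4.017e+10 − 1/2.186e+10)) m/s ≈ 8.813e+04 m/s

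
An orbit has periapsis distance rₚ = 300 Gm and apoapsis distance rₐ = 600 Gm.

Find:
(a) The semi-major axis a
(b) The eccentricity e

Convert to SI: rₚ = 300 Gm = 3e+11 m; rₐ = 600 Gm = 6e+11 m.
(a) a = (rₚ + rₐ) / 2 = (3e+11 + 6e+11) / 2 ≈ 4.5e+11 m = 450 Gm.
(b) e = (rₐ − rₚ) / (rₐ + rₚ) = (6e+11 − 3e+11) / (6e+11 + 3e+11) ≈ 0.3333.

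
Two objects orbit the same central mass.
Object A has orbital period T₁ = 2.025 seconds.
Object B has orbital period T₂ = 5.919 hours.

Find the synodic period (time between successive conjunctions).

Convert to SI: T₂ = 5.919 hours = 21308.4 s.
T_syn = |T₁ · T₂ / (T₁ − T₂)|.
T_syn = |2.025 · 21308.4 / (2.025 − 21308.4)| s ≈ 2.025 s = 2.025 seconds.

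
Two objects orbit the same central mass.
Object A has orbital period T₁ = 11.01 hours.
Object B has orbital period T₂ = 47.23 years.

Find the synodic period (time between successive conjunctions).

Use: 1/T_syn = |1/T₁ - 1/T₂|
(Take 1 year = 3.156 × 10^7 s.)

Convert to SI: T₁ = 11.01 hours = 39636 s; T₂ = 47.23 years = 1.49058e+09 s.
T_syn = |T₁ · T₂ / (T₁ − T₂)|.
T_syn = |39636 · 1.49058e+09 / (39636 − 1.49058e+09)| s ≈ 3.964e+04 s = 11.01 hours.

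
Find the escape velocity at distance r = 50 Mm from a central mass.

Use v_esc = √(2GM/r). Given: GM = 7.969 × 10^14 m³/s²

Convert to SI: r = 50 Mm = 5e+07 m.
Escape velocity comes from setting total energy to zero: ½v² − GM/r = 0 ⇒ v_esc = √(2GM / r).
v_esc = √(2 · 7.969e+14 / 5e+07) m/s ≈ 5646 m/s = 5.646 km/s.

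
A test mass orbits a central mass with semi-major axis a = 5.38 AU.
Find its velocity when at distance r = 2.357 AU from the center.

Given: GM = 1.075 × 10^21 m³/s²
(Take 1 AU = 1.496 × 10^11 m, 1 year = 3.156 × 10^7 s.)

Convert to SI: a = 5.38 AU = 8.04848e+11 m; r = 2.357 AU = 3.52607e+11 m.
Vis-viva: v = √(GM · (2/r − 1/a)).
2/r − 1/a = 2/3.52607e+11 − 1/8.04848e+11 = 4.42956e-12 m⁻¹.
v = √(1.075e+21 · 4.42956e-12) m/s ≈ 6.901e+04 m/s = 14.56 AU/year.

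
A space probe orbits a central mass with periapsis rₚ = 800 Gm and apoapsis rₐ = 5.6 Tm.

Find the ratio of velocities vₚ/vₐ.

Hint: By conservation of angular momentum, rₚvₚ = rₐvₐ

Convert to SI: rₚ = 800 Gm = 8e+11 m; rₐ = 5.6 Tm = 5.6e+12 m.
Conservation of angular momentum gives rₚvₚ = rₐvₐ, so vₚ/vₐ = rₐ/rₚ.
vₚ/vₐ = 5.6e+12 / 8e+11 ≈ 7.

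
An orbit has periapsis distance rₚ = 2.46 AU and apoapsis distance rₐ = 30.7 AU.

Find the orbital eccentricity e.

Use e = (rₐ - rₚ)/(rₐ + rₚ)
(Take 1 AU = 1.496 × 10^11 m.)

Convert to SI: rₚ = 2.46 AU = 3.68016e+11 m; rₐ = 30.7 AU = 4.59272e+12 m.
e = (rₐ − rₚ) / (rₐ + rₚ).
e = (4.59272e+12 − 3.68016e+11) / (4.59272e+12 + 3.68016e+11) = 4.2247e+12 / 4.96074e+12 ≈ 0.8516.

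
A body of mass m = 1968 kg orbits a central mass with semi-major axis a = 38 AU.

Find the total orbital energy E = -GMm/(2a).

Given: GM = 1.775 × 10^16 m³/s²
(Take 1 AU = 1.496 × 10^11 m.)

Convert to SI: a = 38 AU = 5.6848e+12 m.
E = −GMm / (2a).
E = −1.775e+16 · 1968 / (2 · 5.6848e+12) J ≈ -3.072e+06 J = -3.072 MJ.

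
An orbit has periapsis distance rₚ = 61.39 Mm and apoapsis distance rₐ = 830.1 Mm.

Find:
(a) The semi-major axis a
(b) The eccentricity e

Convert to SI: rₚ = 61.39 Mm = 6.139e+07 m; rₐ = 830.1 Mm = 8.301e+08 m.
(a) a = (rₚ + rₐ) / 2 = (6.139e+07 + 8.301e+08) / 2 ≈ 4.457e+08 m = 445.7 Mm.
(b) e = (rₐ − rₚ) / (rₐ + rₚ) = (8.301e+08 − 6.139e+07) / (8.301e+08 + 6.139e+07) ≈ 0.8623.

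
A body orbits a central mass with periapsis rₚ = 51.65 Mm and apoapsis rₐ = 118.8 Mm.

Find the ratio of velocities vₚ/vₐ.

Convert to SI: rₚ = 51.65 Mm = 5.165e+07 m; rₐ = 118.8 Mm = 1.188e+08 m.
Conservation of angular momentum gives rₚvₚ = rₐvₐ, so vₚ/vₐ = rₐ/rₚ.
vₚ/vₐ = 1.188e+08 / 5.165e+07 ≈ 2.3.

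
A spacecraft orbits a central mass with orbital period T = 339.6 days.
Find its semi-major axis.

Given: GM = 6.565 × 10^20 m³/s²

Convert to SI: T = 339.6 days = 2.93414e+07 s.
Invert Kepler's third law: a = (GM · T² / (4π²))^(1/3).
Substituting T = 2.93414e+07 s and GM = 6.565e+20 m³/s²:
a = (6.565e+20 · (2.93414e+07)² / (4π²))^(1/3) m
a ≈ 2.428e+11 m = 242.8 Gm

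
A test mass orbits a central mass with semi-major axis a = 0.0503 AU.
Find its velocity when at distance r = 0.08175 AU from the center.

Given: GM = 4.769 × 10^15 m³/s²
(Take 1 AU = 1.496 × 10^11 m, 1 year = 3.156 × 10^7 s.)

Convert to SI: a = 0.0503 AU = 7.52488e+09 m; r = 0.08175 AU = 1.22298e+10 m.
Vis-viva: v = √(GM · (2/r − 1/a)).
2/r − 1/a = 2/1.22298e+10 − 1/7.52488e+09 = 3.06425e-11 m⁻¹.
v = √(4.769e+15 · 3.06425e-11) m/s ≈ 382.3 m/s = 0.08065 AU/year.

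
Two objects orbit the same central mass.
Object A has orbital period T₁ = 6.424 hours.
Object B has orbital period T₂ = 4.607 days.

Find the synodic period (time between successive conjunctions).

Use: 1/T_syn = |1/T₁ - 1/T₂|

Convert to SI: T₁ = 6.424 hours = 23126.4 s; T₂ = 4.607 days = 398045 s.
T_syn = |T₁ · T₂ / (T₁ − T₂)|.
T_syn = |23126.4 · 398045 / (23126.4 − 398045)| s ≈ 2.455e+04 s = 6.82 hours.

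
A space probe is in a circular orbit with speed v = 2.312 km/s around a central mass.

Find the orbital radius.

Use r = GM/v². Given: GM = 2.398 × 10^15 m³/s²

Convert to SI: v = 2.312 km/s = 2312 m/s.
For a circular orbit, v² = GM / r, so r = GM / v².
r = 2.398e+15 / (2312)² m ≈ 4.486e+08 m = 4.486 × 10^8 m.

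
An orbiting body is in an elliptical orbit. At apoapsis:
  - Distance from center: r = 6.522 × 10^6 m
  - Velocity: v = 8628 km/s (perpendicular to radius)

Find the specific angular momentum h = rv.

Convert to SI: v = 8628 km/s = 8.628e+06 m/s.
With v perpendicular to r, h = r · v.
h = 6.522e+06 · 8.628e+06 m²/s ≈ 5.627e+13 m²/s.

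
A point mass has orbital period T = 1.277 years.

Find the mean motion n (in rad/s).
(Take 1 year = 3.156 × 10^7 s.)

Convert to SI: T = 1.277 years = 4.03021e+07 s.
n = 2π / T.
n = 2π / 4.03021e+07 s ≈ 1.559e-07 rad/s.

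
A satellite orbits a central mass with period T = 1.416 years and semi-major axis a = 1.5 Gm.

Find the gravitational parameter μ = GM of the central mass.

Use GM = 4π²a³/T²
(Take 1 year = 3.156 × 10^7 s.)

Convert to SI: T = 1.416 years = 4.4689e+07 s; a = 1.5 Gm = 1.5e+09 m.
GM = 4π² · a³ / T².
GM = 4π² · (1.5e+09)³ / (4.4689e+07)² m³/s² ≈ 6.672e+13 m³/s² = 6.672 × 10^13 m³/s².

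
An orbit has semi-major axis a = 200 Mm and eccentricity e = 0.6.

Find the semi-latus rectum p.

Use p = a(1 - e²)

Convert to SI: a = 200 Mm = 2e+08 m.
p = a (1 − e²).
p = 2e+08 · (1 − (0.6)²) = 2e+08 · 0.64 ≈ 1.28e+08 m = 128 Mm.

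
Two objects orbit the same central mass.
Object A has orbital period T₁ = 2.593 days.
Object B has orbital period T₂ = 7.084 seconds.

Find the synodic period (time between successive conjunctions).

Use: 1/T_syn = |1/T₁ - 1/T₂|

Convert to SI: T₁ = 2.593 days = 224035 s.
T_syn = |T₁ · T₂ / (T₁ − T₂)|.
T_syn = |224035 · 7.084 / (224035 − 7.084)| s ≈ 7.084 s = 7.084 seconds.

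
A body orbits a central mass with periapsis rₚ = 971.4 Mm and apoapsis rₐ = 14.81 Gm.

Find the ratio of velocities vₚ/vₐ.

Convert to SI: rₚ = 971.4 Mm = 9.714e+08 m; rₐ = 14.81 Gm = 1.481e+10 m.
Conservation of angular momentum gives rₚvₚ = rₐvₐ, so vₚ/vₐ = rₐ/rₚ.
vₚ/vₐ = 1.481e+10 / 9.714e+08 ≈ 15.25.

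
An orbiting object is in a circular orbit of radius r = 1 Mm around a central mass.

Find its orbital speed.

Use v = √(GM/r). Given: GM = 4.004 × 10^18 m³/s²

Convert to SI: r = 1 Mm = 1e+06 m.
For a circular orbit, gravity supplies the centripetal force, so v = √(GM / r).
v = √(4.004e+18 / 1e+06) m/s ≈ 2.001e+06 m/s = 2001 km/s.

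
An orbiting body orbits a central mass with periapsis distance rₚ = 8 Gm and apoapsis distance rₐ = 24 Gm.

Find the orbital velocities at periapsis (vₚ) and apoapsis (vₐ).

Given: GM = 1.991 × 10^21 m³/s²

Convert to SI: rₚ = 8 Gm = 8e+09 m; rₐ = 24 Gm = 2.4e+10 m.
Use the vis-viva equation v² = GM(2/r − 1/a) with a = (rₚ + rₐ)/2 = (8e+09 + 2.4e+10)/2 = 1.6e+10 m.
vₚ = √(GM · (2/rₚ − 1/a)) = √(1.991e+21 · (2/8e+09 − 1/1.6e+10)) m/s ≈ 6.11e+05 m/s = 611 km/s.
vₐ = √(GM · (2/rₐ − 1/a)) = √(1.991e+21 · (2/2.4e+10 − 1/1.6e+10)) m/s ≈ 2.037e+05 m/s = 203.7 km/s.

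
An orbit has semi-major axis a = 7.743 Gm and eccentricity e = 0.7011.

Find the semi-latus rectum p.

Convert to SI: a = 7.743 Gm = 7.743e+09 m.
p = a (1 − e²).
p = 7.743e+09 · (1 − (0.7011)²) = 7.743e+09 · 0.508459 ≈ 3.937e+09 m = 3.937 Gm.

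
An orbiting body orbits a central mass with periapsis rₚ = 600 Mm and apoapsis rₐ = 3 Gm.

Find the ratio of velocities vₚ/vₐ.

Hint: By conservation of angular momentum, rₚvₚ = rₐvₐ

Convert to SI: rₚ = 600 Mm = 6e+08 m; rₐ = 3 Gm = 3e+09 m.
Conservation of angular momentum gives rₚvₚ = rₐvₐ, so vₚ/vₐ = rₐ/rₚ.
vₚ/vₐ = 3e+09 / 6e+08 ≈ 5.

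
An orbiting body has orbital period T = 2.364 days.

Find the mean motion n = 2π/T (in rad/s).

Convert to SI: T = 2.364 days = 204250 s.
n = 2π / T.
n = 2π / 204250 s ≈ 3.076e-05 rad/s.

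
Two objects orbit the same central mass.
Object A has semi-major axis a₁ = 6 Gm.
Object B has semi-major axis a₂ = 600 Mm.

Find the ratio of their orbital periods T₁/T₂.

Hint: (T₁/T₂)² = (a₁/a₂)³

Convert to SI: a₁ = 6 Gm = 6e+09 m; a₂ = 600 Mm = 6e+08 m.
From Kepler's third law, (T₁/T₂)² = (a₁/a₂)³, so T₁/T₂ = (a₁/a₂)^(3/2).
a₁/a₂ = 6e+09 / 6e+08 = 10.
T₁/T₂ = (10)^(3/2) ≈ 31.62.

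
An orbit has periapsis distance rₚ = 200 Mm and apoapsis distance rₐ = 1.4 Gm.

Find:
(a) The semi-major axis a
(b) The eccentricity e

Convert to SI: rₚ = 200 Mm = 2e+08 m; rₐ = 1.4 Gm = 1.4e+09 m.
(a) a = (rₚ + rₐ) / 2 = (2e+08 + 1.4e+09) / 2 ≈ 8e+08 m = 800 Mm.
(b) e = (rₐ − rₚ) / (rₐ + rₚ) = (1.4e+09 − 2e+08) / (1.4e+09 + 2e+08) ≈ 0.75.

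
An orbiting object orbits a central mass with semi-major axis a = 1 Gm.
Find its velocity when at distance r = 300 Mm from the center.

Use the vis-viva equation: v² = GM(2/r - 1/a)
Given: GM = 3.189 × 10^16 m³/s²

Convert to SI: a = 1 Gm = 1e+09 m; r = 300 Mm = 3e+08 m.
Vis-viva: v = √(GM · (2/r − 1/a)).
2/r − 1/a = 2/3e+08 − 1/1e+09 = 5.66667e-09 m⁻¹.
v = √(3.189e+16 · 5.66667e-09) m/s ≈ 1.344e+04 m/s = 13.44 km/s.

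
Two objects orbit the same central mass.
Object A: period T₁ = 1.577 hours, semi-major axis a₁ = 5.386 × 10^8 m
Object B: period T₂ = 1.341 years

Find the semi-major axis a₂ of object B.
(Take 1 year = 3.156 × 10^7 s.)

Convert to SI: T₁ = 1.577 hours = 5677.2 s; T₂ = 1.341 years = 4.2322e+07 s.
Kepler's third law: (T₁/T₂)² = (a₁/a₂)³ ⇒ a₂ = a₁ · (T₂/T₁)^(2/3).
T₂/T₁ = 4.2322e+07 / 5677.2 = 7454.72.
a₂ = 5.386e+08 · (7454.72)^(2/3) m ≈ 2.055e+11 m = 2.055 × 10^11 m.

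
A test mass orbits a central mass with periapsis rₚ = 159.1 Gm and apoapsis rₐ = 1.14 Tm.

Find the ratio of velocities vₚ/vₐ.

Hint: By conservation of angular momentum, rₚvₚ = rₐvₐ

Convert to SI: rₚ = 159.1 Gm = 1.591e+11 m; rₐ = 1.14 Tm = 1.14e+12 m.
Conservation of angular momentum gives rₚvₚ = rₐvₐ, so vₚ/vₐ = rₐ/rₚ.
vₚ/vₐ = 1.14e+12 / 1.591e+11 ≈ 7.165.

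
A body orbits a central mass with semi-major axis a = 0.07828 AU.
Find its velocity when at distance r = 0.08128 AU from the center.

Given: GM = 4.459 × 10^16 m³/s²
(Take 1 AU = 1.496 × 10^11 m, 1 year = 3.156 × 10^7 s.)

Convert to SI: a = 0.07828 AU = 1.17107e+10 m; r = 0.08128 AU = 1.21595e+10 m.
Vis-viva: v = √(GM · (2/r − 1/a)).
2/r − 1/a = 2/1.21595e+10 − 1/1.17107e+10 = 7.90885e-11 m⁻¹.
v = √(4.459e+16 · 7.90885e-11) m/s ≈ 1878 m/s = 0.3962 AU/year.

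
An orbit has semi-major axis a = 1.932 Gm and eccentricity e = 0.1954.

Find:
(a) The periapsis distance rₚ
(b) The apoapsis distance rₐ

Convert to SI: a = 1.932 Gm = 1.932e+09 m.
(a) rₚ = a(1 − e) = 1.932e+09 · (1 − 0.1954) = 1.932e+09 · 0.8046 ≈ 1.554e+09 m = 1.554 Gm.
(b) rₐ = a(1 + e) = 1.932e+09 · (1 + 0.1954) = 1.932e+09 · 1.1954 ≈ 2.31e+09 m = 2.31 Gm.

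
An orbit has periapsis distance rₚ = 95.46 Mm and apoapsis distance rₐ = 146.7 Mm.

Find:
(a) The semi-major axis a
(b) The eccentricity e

Convert to SI: rₚ = 95.46 Mm = 9.546e+07 m; rₐ = 146.7 Mm = 1.467e+08 m.
(a) a = (rₚ + rₐ) / 2 = (9.546e+07 + 1.467e+08) / 2 ≈ 1.211e+08 m = 121.1 Mm.
(b) e = (rₐ − rₚ) / (rₐ + rₚ) = (1.467e+08 − 9.546e+07) / (1.467e+08 + 9.546e+07) ≈ 0.2116.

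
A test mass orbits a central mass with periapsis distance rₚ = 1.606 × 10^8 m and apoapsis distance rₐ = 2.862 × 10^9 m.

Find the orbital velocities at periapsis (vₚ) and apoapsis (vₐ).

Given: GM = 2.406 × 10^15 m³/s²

Use the vis-viva equation v² = GM(2/r − 1/a) with a = (rₚ + rₐ)/2 = (1.606e+08 + 2.862e+09)/2 = 1.5113e+09 m.
vₚ = √(GM · (2/rₚ − 1/a)) = √(2.406e+15 · (2/1.606e+08 − 1/1.5113e+09)) m/s ≈ 5326 m/s = 5.326 km/s.
vₐ = √(GM · (2/rₐ − 1/a)) = √(2.406e+15 · (2/2.862e+09 − 1/1.5113e+09)) m/s ≈ 298.9 m/s = 298.9 m/s.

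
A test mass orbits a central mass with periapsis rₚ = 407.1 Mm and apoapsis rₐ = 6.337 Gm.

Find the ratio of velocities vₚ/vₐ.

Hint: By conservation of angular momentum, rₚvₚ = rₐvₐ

Convert to SI: rₚ = 407.1 Mm = 4.071e+08 m; rₐ = 6.337 Gm = 6.337e+09 m.
Conservation of angular momentum gives rₚvₚ = rₐvₐ, so vₚ/vₐ = rₐ/rₚ.
vₚ/vₐ = 6.337e+09 / 4.071e+08 ≈ 15.57.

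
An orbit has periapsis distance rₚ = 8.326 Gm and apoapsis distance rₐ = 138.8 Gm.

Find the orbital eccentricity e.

Convert to SI: rₚ = 8.326 Gm = 8.326e+09 m; rₐ = 138.8 Gm = 1.388e+11 m.
e = (rₐ − rₚ) / (rₐ + rₚ).
e = (1.388e+11 − 8.326e+09) / (1.388e+11 + 8.326e+09) = 1.30474e+11 / 1.47126e+11 ≈ 0.8868.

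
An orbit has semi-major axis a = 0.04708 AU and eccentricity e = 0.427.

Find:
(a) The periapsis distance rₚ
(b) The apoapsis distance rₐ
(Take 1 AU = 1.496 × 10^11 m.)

Convert to SI: a = 0.04708 AU = 7.04317e+09 m.
(a) rₚ = a(1 − e) = 7.04317e+09 · (1 − 0.427) = 7.04317e+09 · 0.573 ≈ 4.036e+09 m = 0.02698 AU.
(b) rₐ = a(1 + e) = 7.04317e+09 · (1 + 0.427) = 7.04317e+09 · 1.427 ≈ 1.005e+10 m = 0.06718 AU.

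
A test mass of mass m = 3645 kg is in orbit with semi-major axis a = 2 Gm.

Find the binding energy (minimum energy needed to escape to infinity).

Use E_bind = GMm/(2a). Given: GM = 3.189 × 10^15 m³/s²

Convert to SI: a = 2 Gm = 2e+09 m.
Total orbital energy is E = −GMm/(2a); binding energy is E_bind = −E = GMm/(2a).
E_bind = 3.189e+15 · 3645 / (2 · 2e+09) J ≈ 2.906e+09 J = 2.906 GJ.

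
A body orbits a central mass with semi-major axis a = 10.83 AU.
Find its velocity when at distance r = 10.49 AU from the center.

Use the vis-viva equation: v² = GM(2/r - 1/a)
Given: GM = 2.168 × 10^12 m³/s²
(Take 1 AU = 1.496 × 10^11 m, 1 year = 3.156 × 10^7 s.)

Convert to SI: a = 10.83 AU = 1.62017e+12 m; r = 10.49 AU = 1.5693e+12 m.
Vis-viva: v = √(GM · (2/r − 1/a)).
2/r − 1/a = 2/1.5693e+12 − 1/1.62017e+12 = 6.5723e-13 m⁻¹.
v = √(2.168e+12 · 6.5723e-13) m/s ≈ 1.194 m/s = 0.0002518 AU/year.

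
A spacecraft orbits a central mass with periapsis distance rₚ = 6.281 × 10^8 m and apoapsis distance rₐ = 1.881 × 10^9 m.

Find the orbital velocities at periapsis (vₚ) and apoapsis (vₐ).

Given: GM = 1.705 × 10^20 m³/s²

Use the vis-viva equation v² = GM(2/r − 1/a) with a = (rₚ + rₐ)/2 = (6.281e+08 + 1.881e+09)/2 = 1.25455e+09 m.
vₚ = √(GM · (2/rₚ − 1/a)) = √(1.705e+20 · (2/6.281e+08 − 1/1.25455e+09)) m/s ≈ 6.38e+05 m/s = 638 km/s.
vₐ = √(GM · (2/rₐ − 1/a)) = √(1.705e+20 · (2/1.881e+09 − 1/1.25455e+09)) m/s ≈ 2.13e+05 m/s = 213 km/s.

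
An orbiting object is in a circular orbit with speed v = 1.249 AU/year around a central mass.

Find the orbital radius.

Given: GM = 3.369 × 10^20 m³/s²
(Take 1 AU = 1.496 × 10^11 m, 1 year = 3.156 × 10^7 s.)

Convert to SI: v = 1.249 AU/year = 5920.48 m/s.
For a circular orbit, v² = GM / r, so r = GM / v².
r = 3.369e+20 / (5920.48)² m ≈ 9.611e+12 m = 64.25 AU.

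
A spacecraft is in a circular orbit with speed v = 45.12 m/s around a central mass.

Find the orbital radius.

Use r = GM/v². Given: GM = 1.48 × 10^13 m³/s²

For a circular orbit, v² = GM / r, so r = GM / v².
r = 1.48e+13 / (45.12)² m ≈ 7.27e+09 m = 7.27 Gm.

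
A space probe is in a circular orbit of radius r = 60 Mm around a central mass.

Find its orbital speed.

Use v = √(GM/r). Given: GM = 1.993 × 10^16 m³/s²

Convert to SI: r = 60 Mm = 6e+07 m.
For a circular orbit, gravity supplies the centripetal force, so v = √(GM / r).
v = √(1.993e+16 / 6e+07) m/s ≈ 1.823e+04 m/s = 18.23 km/s.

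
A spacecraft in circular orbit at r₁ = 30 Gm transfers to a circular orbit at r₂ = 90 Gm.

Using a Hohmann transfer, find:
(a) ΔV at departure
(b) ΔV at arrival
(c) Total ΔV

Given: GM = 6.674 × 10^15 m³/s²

Convert to SI: r₁ = 30 Gm = 3e+10 m; r₂ = 90 Gm = 9e+10 m.
Transfer semi-major axis: a_t = (r₁ + r₂)/2 = (3e+10 + 9e+10)/2 = 6e+10 m.
Circular speeds: v₁ = √(GM/r₁) = 471.664 m/s, v₂ = √(GM/r₂) = 272.315 m/s.
Transfer speeds (vis-viva v² = GM(2/r − 1/a_t)): v₁ᵗ = 577.668 m/s, v₂ᵗ = 192.556 m/s.
(a) ΔV₁ = |v₁ᵗ − v₁| ≈ 106 m/s = 106 m/s.
(b) ΔV₂ = |v₂ − v₂ᵗ| ≈ 79.76 m/s = 79.76 m/s.
(c) ΔV_total = ΔV₁ + ΔV₂ ≈ 185.8 m/s = 185.8 m/s.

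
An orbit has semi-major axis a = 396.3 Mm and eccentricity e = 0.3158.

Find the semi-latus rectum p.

Convert to SI: a = 396.3 Mm = 3.963e+08 m.
p = a (1 − e²).
p = 3.963e+08 · (1 − (0.3158)²) = 3.963e+08 · 0.90027 ≈ 3.568e+08 m = 356.8 Mm.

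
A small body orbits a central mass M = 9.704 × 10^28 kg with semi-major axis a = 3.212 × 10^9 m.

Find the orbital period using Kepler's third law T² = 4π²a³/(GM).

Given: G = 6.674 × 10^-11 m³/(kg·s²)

GM = G · M = 6.674e-11 · 9.704e+28 = 6.47645e+18 m³/s².
Kepler's third law: T = 2π √(a³ / GM).
Substituting a = 3.212e+09 m and GM = 6.47645e+18 m³/s²:
T = 2π √((3.212e+09)³ / 6.47645e+18) s
T ≈ 4.494e+05 s = 5.202 days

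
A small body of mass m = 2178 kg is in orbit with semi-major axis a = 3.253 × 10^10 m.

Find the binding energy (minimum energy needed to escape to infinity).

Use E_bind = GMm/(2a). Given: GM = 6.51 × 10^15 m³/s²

Total orbital energy is E = −GMm/(2a); binding energy is E_bind = −E = GMm/(2a).
E_bind = 6.51e+15 · 2178 / (2 · 3.253e+10) J ≈ 2.179e+08 J = 217.9 MJ.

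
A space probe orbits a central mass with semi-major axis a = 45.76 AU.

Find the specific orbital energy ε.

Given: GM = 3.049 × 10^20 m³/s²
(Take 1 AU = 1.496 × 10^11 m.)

Convert to SI: a = 45.76 AU = 6.8457e+12 m.
ε = −GM / (2a).
ε = −3.049e+20 / (2 · 6.8457e+12) J/kg ≈ -2.227e+07 J/kg = -22.27 MJ/kg.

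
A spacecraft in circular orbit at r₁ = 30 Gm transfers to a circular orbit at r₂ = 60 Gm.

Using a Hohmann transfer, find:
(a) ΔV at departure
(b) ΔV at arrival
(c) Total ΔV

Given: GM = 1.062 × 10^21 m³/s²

Convert to SI: r₁ = 30 Gm = 3e+10 m; r₂ = 60 Gm = 6e+10 m.
Transfer semi-major axis: a_t = (r₁ + r₂)/2 = (3e+10 + 6e+10)/2 = 4.5e+10 m.
Circular speeds: v₁ = √(GM/r₁) = 188149 m/s, v₂ = √(GM/r₂) = 133041 m/s.
Transfer speeds (vis-viva v² = GM(2/r − 1/a_t)): v₁ᵗ = 217256 m/s, v₂ᵗ = 108628 m/s.
(a) ΔV₁ = |v₁ᵗ − v₁| ≈ 2.911e+04 m/s = 29.11 km/s.
(b) ΔV₂ = |v₂ − v₂ᵗ| ≈ 2.441e+04 m/s = 24.41 km/s.
(c) ΔV_total = ΔV₁ + ΔV₂ ≈ 5.352e+04 m/s = 53.52 km/s.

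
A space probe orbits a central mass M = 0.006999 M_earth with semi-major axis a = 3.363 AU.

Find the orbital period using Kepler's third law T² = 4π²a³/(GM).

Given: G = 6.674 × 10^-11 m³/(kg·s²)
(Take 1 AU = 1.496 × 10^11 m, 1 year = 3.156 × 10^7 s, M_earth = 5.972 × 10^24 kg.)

Convert to SI: a = 3.363 AU = 5.03105e+11 m; M = 0.006999 M_earth = 4.1798e+22 kg.
GM = G · M = 6.674e-11 · 4.1798e+22 = 2.7896e+12 m³/s².
Kepler's third law: T = 2π √(a³ / GM).
Substituting a = 5.03105e+11 m and GM = 2.7896e+12 m³/s²:
T = 2π √((5.03105e+11)³ / 2.7896e+12) s
T ≈ 1.342e+12 s = 4.254e+04 years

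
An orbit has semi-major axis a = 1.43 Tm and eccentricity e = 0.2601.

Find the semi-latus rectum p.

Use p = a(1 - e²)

Convert to SI: a = 1.43 Tm = 1.43e+12 m.
p = a (1 − e²).
p = 1.43e+12 · (1 − (0.2601)²) = 1.43e+12 · 0.932348 ≈ 1.333e+12 m = 1.333 Tm.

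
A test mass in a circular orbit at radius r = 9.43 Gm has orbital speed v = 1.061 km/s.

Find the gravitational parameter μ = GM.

Convert to SI: r = 9.43 Gm = 9.43e+09 m; v = 1.061 km/s = 1061 m/s.
For a circular orbit v² = GM/r, so GM = v² · r.
GM = (1061)² · 9.43e+09 m³/s² ≈ 1.062e+16 m³/s² = 1.062 × 10^16 m³/s².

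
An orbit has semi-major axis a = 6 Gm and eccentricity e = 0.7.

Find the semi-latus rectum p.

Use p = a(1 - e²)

Convert to SI: a = 6 Gm = 6e+09 m.
p = a (1 − e²).
p = 6e+09 · (1 − (0.7)²) = 6e+09 · 0.51 ≈ 3.06e+09 m = 3.06 Gm.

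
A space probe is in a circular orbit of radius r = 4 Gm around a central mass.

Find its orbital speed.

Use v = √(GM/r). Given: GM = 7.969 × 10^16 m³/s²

Convert to SI: r = 4 Gm = 4e+09 m.
For a circular orbit, gravity supplies the centripetal force, so v = √(GM / r).
v = √(7.969e+16 / 4e+09) m/s ≈ 4463 m/s = 4.463 km/s.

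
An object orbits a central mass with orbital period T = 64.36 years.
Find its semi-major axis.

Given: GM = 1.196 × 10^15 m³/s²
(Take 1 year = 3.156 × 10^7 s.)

Convert to SI: T = 64.36 years = 2.0312e+09 s.
Invert Kepler's third law: a = (GM · T² / (4π²))^(1/3).
Substituting T = 2.0312e+09 s and GM = 1.196e+15 m³/s²:
a = (1.196e+15 · (2.0312e+09)² / (4π²))^(1/3) m
a ≈ 5e+10 m = 50 Gm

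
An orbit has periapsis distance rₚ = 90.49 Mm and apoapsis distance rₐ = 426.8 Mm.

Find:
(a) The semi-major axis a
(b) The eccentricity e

Convert to SI: rₚ = 90.49 Mm = 9.049e+07 m; rₐ = 426.8 Mm = 4.268e+08 m.
(a) a = (rₚ + rₐ) / 2 = (9.049e+07 + 4.268e+08) / 2 ≈ 2.586e+08 m = 258.6 Mm.
(b) e = (rₐ − rₚ) / (rₐ + rₚ) = (4.268e+08 − 9.049e+07) / (4.268e+08 + 9.049e+07) ≈ 0.6501.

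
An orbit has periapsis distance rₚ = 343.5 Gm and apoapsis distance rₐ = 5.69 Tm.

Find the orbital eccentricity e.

Convert to SI: rₚ = 343.5 Gm = 3.435e+11 m; rₐ = 5.69 Tm = 5.69e+12 m.
e = (rₐ − rₚ) / (rₐ + rₚ).
e = (5.69e+12 − 3.435e+11) / (5.69e+12 + 3.435e+11) = 5.3465e+12 / 6.0335e+12 ≈ 0.8861.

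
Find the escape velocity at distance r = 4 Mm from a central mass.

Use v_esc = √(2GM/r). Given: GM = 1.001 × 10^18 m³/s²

Convert to SI: r = 4 Mm = 4e+06 m.
Escape velocity comes from setting total energy to zero: ½v² − GM/r = 0 ⇒ v_esc = √(2GM / r).
v_esc = √(2 · 1.001e+18 / 4e+06) m/s ≈ 7.075e+05 m/s = 707.5 km/s.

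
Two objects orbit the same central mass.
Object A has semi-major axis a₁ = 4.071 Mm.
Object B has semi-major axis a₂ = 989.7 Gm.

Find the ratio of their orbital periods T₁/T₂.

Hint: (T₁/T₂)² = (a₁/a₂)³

Convert to SI: a₁ = 4.071 Mm = 4.071e+06 m; a₂ = 989.7 Gm = 9.897e+11 m.
From Kepler's third law, (T₁/T₂)² = (a₁/a₂)³, so T₁/T₂ = (a₁/a₂)^(3/2).
a₁/a₂ = 4.071e+06 / 9.897e+11 = 4.11337e-06.
T₁/T₂ = (4.11337e-06)^(3/2) ≈ 8.343e-09.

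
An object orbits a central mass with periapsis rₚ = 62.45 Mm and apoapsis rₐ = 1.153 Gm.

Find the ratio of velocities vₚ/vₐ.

Convert to SI: rₚ = 62.45 Mm = 6.245e+07 m; rₐ = 1.153 Gm = 1.153e+09 m.
Conservation of angular momentum gives rₚvₚ = rₐvₐ, so vₚ/vₐ = rₐ/rₚ.
vₚ/vₐ = 1.153e+09 / 6.245e+07 ≈ 18.46.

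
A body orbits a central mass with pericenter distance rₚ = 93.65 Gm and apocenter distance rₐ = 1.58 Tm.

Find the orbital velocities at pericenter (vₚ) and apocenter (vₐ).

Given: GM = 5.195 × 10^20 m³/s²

Convert to SI: rₚ = 93.65 Gm = 9.365e+10 m; rₐ = 1.58 Tm = 1.58e+12 m.
Use the vis-viva equation v² = GM(2/r − 1/a) with a = (rₚ + rₐ)/2 = (9.365e+10 + 1.58e+12)/2 = 8.36825e+11 m.
vₚ = √(GM · (2/rₚ − 1/a)) = √(5.195e+20 · (2/9.365e+10 − 1/8.36825e+11)) m/s ≈ 1.023e+05 m/s = 102.3 km/s.
vₐ = √(GM · (2/rₐ − 1/a)) = √(5.195e+20 · (2/1.58e+12 − 1/8.36825e+11)) m/s ≈ 6066 m/s = 6.066 km/s.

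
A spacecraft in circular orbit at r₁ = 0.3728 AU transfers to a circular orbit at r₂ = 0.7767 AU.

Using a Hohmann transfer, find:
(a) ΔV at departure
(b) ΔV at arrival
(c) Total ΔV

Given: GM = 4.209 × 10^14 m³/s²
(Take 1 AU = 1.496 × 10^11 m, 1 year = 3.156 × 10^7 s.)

Convert to SI: r₁ = 0.3728 AU = 5.57709e+10 m; r₂ = 0.7767 AU = 1.16194e+11 m.
Transfer semi-major axis: a_t = (r₁ + r₂)/2 = (5.57709e+10 + 1.16194e+11)/2 = 8.59826e+10 m.
Circular speeds: v₁ = √(GM/r₁) = 86.8732 m/s, v₂ = √(GM/r₂) = 60.1862 m/s.
Transfer speeds (vis-viva v² = GM(2/r − 1/a_t)): v₁ᵗ = 100.989 m/s, v₂ᵗ = 48.4725 m/s.
(a) ΔV₁ = |v₁ᵗ − v₁| ≈ 14.12 m/s = 0.002978 AU/year.
(b) ΔV₂ = |v₂ − v₂ᵗ| ≈ 11.71 m/s = 0.002471 AU/year.
(c) ΔV_total = ΔV₁ + ΔV₂ ≈ 25.83 m/s = 0.005449 AU/year.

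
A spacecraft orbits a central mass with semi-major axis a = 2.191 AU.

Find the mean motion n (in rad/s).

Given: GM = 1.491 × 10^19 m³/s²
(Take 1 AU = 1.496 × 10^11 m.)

Convert to SI: a = 2.191 AU = 3.27774e+11 m.
n = √(GM / a³).
n = √(1.491e+19 / (3.27774e+11)³) rad/s ≈ 2.058e-08 rad/s.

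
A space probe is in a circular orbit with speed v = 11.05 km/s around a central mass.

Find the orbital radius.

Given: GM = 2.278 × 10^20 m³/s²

Convert to SI: v = 11.05 km/s = 11050 m/s.
For a circular orbit, v² = GM / r, so r = GM / v².
r = 2.278e+20 / (11050)² m ≈ 1.866e+12 m = 1.866 × 10^12 m.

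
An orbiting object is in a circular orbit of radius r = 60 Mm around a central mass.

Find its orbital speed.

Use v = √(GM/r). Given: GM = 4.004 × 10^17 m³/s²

Convert to SI: r = 60 Mm = 6e+07 m.
For a circular orbit, gravity supplies the centripetal force, so v = √(GM / r).
v = √(4.004e+17 / 6e+07) m/s ≈ 8.169e+04 m/s = 81.69 km/s.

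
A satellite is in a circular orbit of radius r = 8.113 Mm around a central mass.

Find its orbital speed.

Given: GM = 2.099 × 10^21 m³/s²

Convert to SI: r = 8.113 Mm = 8.113e+06 m.
For a circular orbit, gravity supplies the centripetal force, so v = √(GM / r).
v = √(2.099e+21 / 8.113e+06) m/s ≈ 1.608e+07 m/s = 1.608e+04 km/s.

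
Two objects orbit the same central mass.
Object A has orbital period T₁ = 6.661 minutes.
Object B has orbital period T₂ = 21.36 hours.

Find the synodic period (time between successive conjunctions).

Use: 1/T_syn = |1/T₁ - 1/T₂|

Convert to SI: T₁ = 6.661 minutes = 399.66 s; T₂ = 21.36 hours = 76896 s.
T_syn = |T₁ · T₂ / (T₁ − T₂)|.
T_syn = |399.66 · 76896 / (399.66 − 76896)| s ≈ 401.7 s = 6.696 minutes.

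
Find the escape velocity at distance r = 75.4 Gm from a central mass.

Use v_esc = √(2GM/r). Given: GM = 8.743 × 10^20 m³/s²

Convert to SI: r = 75.4 Gm = 7.54e+10 m.
Escape velocity comes from setting total energy to zero: ½v² − GM/r = 0 ⇒ v_esc = √(2GM / r).
v_esc = √(2 · 8.743e+20 / 7.54e+10) m/s ≈ 1.523e+05 m/s = 152.3 km/s.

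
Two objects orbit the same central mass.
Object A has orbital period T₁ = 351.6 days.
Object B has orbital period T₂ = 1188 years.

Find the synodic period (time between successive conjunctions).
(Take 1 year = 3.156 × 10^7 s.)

Convert to SI: T₁ = 351.6 days = 3.03782e+07 s; T₂ = 1188 years = 3.74933e+10 s.
T_syn = |T₁ · T₂ / (T₁ − T₂)|.
T_syn = |3.03782e+07 · 3.74933e+10 / (3.03782e+07 − 3.74933e+10)| s ≈ 3.04e+07 s = 351.9 days.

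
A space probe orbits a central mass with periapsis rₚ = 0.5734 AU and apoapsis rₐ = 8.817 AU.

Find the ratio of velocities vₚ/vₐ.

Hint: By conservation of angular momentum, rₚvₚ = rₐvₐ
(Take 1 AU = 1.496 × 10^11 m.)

Convert to SI: rₚ = 0.5734 AU = 8.57806e+10 m; rₐ = 8.817 AU = 1.31902e+12 m.
Conservation of angular momentum gives rₚvₚ = rₐvₐ, so vₚ/vₐ = rₐ/rₚ.
vₚ/vₐ = 1.31902e+12 / 8.57806e+10 ≈ 15.38.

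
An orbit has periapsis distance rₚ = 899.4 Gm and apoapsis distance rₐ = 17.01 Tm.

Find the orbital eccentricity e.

Convert to SI: rₚ = 899.4 Gm = 8.994e+11 m; rₐ = 17.01 Tm = 1.701e+13 m.
e = (rₐ − rₚ) / (rₐ + rₚ).
e = (1.701e+13 − 8.994e+11) / (1.701e+13 + 8.994e+11) = 1.61106e+13 / 1.79094e+13 ≈ 0.8996.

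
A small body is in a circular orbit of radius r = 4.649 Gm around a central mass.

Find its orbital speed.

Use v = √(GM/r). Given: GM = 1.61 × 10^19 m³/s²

Convert to SI: r = 4.649 Gm = 4.649e+09 m.
For a circular orbit, gravity supplies the centripetal force, so v = √(GM / r).
v = √(1.61e+19 / 4.649e+09) m/s ≈ 5.885e+04 m/s = 58.85 km/s.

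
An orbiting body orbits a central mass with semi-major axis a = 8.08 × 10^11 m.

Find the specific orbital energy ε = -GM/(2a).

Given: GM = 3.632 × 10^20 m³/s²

ε = −GM / (2a).
ε = −3.632e+20 / (2 · 8.08e+11) J/kg ≈ -2.248e+08 J/kg = -224.8 MJ/kg.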